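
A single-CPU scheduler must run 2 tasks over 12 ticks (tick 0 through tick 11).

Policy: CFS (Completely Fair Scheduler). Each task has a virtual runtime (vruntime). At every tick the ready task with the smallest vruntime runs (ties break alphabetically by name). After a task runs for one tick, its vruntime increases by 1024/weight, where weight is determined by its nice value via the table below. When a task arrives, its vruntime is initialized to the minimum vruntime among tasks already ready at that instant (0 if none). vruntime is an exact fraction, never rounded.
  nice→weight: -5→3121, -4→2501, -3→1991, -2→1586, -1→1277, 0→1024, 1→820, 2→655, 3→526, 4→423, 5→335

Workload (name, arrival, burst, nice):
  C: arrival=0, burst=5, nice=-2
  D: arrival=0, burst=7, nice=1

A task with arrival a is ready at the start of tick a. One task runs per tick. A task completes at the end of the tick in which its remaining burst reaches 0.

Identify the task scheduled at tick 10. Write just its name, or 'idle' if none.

t=0: vr[C=0 D=0] → run C
t=1: vr[C=512/793 D=0] → run D
t=2: vr[C=512/793 D=256/205] → run C
t=3: vr[C=1024/793 D=256/205] → run D
t=4: vr[C=1024/793 D=512/205] → run C
t=5: vr[C=1536/793 D=512/205] → run C
t=6: vr[C=2048/793 D=512/205] → run D
t=7: vr[C=2048/793 D=768/205] → run C
t=8: vr[D=768/205] → run D
t=9: vr[D=1024/205] → run D
t=10: vr[D=256/41] → run D
t=11: vr[D=1536/205] → run D

running at tick 10 = D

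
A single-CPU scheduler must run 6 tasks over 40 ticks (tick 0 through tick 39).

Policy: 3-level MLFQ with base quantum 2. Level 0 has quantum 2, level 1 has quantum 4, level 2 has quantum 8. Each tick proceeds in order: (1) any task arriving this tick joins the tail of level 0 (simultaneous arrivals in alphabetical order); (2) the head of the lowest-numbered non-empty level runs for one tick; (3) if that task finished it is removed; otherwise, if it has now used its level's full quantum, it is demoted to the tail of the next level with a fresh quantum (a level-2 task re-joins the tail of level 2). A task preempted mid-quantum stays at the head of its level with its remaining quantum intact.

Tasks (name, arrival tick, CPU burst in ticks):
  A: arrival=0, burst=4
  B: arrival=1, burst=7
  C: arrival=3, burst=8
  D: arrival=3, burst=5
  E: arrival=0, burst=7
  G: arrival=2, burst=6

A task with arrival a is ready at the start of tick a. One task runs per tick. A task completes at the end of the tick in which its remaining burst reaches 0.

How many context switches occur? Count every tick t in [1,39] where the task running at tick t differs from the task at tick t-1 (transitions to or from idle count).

context switches = 15

t=0: L0/L1/L2 = AE/-/- → run A
t=1: L0/L1/L2 = AEB/-/- → run A
t=2: L0/L1/L2 = EBG/A/- → run E
t=3: L0/L1/L2 = EBGCD/A/- → run E
t=4: L0/L1/L2 = BGCD/AE/- → run B
t=5: L0/L1/L2 = BGCD/AE/- → run B
t=6: L0/L1/L2 = GCD/AEB/- → run G
t=7: L0/L1/L2 = GCD/AEB/- → run G
t=8: L0/L1/L2 = CD/AEBG/- → run C
t=9: L0/L1/L2 = CD/AEBG/- → run C
t=10: L0/L1/L2 = D/AEBGC/- → run D
t=11: L0/L1/L2 = D/AEBGC/- → run D
t=12: L0/L1/L2 = -/AEBGCD/- → run A
t=13: L0/L1/L2 = -/AEBGCD/- → run A
t=14: L0/L1/L2 = -/EBGCD/- → run E
t=15: L0/L1/L2 = -/EBGCD/- → run E
t=16: L0/L1/L2 = -/EBGCD/- → run E
t=17: L0/L1/L2 = -/EBGCD/- → run E
t=18: L0/L1/L2 = -/BGCD/E → run B
t=19: L0/L1/L2 = -/BGCD/E → run B
t=20: L0/L1/L2 = -/BGCD/E → run B
t=21: L0/L1/L2 = -/BGCD/E → run B
t=22: L0/L1/L2 = -/GCD/EB → run G
t=23: L0/L1/L2 = -/GCD/EB → run G
t=24: L0/L1/L2 = -/GCD/EB → run G
t=25: L0/L1/L2 = -/GCD/EB → run G
t=26: L0/L1/L2 = -/CD/EB → run C
t=27: L0/L1/L2 = -/CD/EB → run C
t=28: L0/L1/L2 = -/CD/EB → run C
t=29: L0/L1/L2 = -/CD/EB → run C
t=30: L0/L1/L2 = -/D/EBC → run D
t=31: L0/L1/L2 = -/D/EBC → run D
t=32: L0/L1/L2 = -/D/EBC → run D
t=33: L0/L1/L2 = -/-/EBC → run E
t=34: L0/L1/L2 = -/-/BC → run B
t=35: L0/L1/L2 = -/-/C → run C
t=36: L0/L1/L2 = -/-/C → run C
t=37: (idle)
t=38: (idle)
t=39: (idle)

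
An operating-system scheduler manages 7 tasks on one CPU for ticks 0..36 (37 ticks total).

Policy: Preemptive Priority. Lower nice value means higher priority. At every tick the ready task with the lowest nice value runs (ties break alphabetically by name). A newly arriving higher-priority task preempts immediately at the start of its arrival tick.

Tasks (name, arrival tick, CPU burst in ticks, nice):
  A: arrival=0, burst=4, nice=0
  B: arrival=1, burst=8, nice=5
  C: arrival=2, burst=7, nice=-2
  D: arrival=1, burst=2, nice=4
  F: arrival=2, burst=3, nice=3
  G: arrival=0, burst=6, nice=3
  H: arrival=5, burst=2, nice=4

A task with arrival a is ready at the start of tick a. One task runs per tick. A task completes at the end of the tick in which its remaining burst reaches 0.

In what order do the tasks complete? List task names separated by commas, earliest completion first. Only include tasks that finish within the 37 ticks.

completion order = C, A, F, G, D, H, B

t=0: ready={A,G} → run A
t=1: ready={A,B,D,G} → run A
t=2: ready={A,B,C,D,F,G} → run C
t=3: ready={A,B,C,D,F,G} → run C
t=4: ready={A,B,C,D,F,G} → run C
t=5: ready={A,B,C,D,F,G,H} → run C
t=6: ready={A,B,C,D,F,G,H} → run C
t=7: ready={A,B,C,D,F,G,H} → run C
t=8: ready={A,B,C,D,F,G,H} → run C
t=9: ready={A,B,D,F,G,H} → run A
t=10: ready={A,B,D,F,G,H} → run A
t=11: ready={B,D,F,G,H} → run F
t=12: ready={B,D,F,G,H} → run F
t=13: ready={B,D,F,G,H} → run F
t=14: ready={B,D,G,H} → run G
t=15: ready={B,D,G,H} → run G
t=16: ready={B,D,G,H} → run G
t=17: ready={B,D,G,H} → run G
t=18: ready={B,D,G,H} → run G
t=19: ready={B,D,G,H} → run G
t=20: ready={B,D,H} → run D
t=21: ready={B,D,H} → run D
t=22: ready={B,H} → run H
t=23: ready={B,H} → run H
t=24: ready={B} → run B
t=25: ready={B} → run B
t=26: ready={B} → run B
t=27: ready={B} → run B
t=28: ready={B} → run B
t=29: ready={B} → run B
t=30: ready={B} → run B
t=31: ready={B} → run B
t=32: (idle)
t=33: (idle)
t=34: (idle)
t=35: (idle)
t=36: (idle)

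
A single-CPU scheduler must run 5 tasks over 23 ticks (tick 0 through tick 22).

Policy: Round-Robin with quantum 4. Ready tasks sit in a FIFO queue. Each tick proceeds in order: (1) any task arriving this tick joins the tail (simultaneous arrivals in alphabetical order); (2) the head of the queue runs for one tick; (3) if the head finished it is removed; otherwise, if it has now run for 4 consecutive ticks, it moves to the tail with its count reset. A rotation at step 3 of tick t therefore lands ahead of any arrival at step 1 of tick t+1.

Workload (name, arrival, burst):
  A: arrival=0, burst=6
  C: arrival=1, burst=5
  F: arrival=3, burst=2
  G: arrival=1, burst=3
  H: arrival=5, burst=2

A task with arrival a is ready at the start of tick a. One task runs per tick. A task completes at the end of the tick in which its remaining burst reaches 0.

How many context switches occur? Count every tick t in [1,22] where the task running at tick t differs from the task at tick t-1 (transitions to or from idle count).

t=0: queue=[A] q_used=0 → run A
t=1: queue=[A,C,G] q_used=1 → run A
t=2: queue=[A,C,G] q_used=2 → run A
t=3: queue=[A,C,G,F] q_used=3 → run A
t=4: queue=[C,G,F,A] q_used=0 → run C
t=5: queue=[C,G,F,A,H] q_used=1 → run C
t=6: queue=[C,G,F,A,H] q_used=2 → run C
t=7: queue=[C,G,F,A,H] q_used=3 → run C
t=8: queue=[G,F,A,H,C] q_used=0 → run G
t=9: queue=[G,F,A,H,C] q_used=1 → run G
t=10: queue=[G,F,A,H,C] q_used=2 → run G
t=11: queue=[F,A,H,C] q_used=0 → run F
t=12: queue=[F,A,H,C] q_used=1 → run F
t=13: queue=[A,H,C] q_used=0 → run A
t=14: queue=[A,H,C] q_used=1 → run A
t=15: queue=[H,C] q_used=0 → run H
t=16: queue=[H,C] q_used=1 → run H
t=17: queue=[C] q_used=0 → run C
t=18: (idle)
t=19: (idle)
t=20: (idle)
t=21: (idle)
t=22: (idle)

context switches = 7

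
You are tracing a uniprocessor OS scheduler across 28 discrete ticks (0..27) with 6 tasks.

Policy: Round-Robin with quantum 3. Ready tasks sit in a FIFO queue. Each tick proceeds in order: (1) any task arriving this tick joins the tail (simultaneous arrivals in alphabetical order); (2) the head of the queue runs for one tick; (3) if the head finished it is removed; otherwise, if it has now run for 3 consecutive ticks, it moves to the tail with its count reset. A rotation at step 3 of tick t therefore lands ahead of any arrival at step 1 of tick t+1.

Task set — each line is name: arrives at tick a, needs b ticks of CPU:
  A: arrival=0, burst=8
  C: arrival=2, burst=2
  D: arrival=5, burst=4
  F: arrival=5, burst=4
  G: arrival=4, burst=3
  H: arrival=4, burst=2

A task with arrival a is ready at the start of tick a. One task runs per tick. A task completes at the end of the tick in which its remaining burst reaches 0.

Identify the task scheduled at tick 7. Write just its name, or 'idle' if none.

running at tick 7 = A

t=0: queue=[A] q_used=0 → run A
t=1: queue=[A] q_used=1 → run A
t=2: queue=[A,C] q_used=2 → run A
t=3: queue=[C,A] q_used=0 → run C
t=4: queue=[C,A,G,H] q_used=1 → run C
t=5: queue=[A,G,H,D,F] q_used=0 → run A
t=6: queue=[A,G,H,D,F] q_used=1 → run A
t=7: queue=[A,G,H,D,F] q_used=2 → run A
t=8: queue=[G,H,D,F,A] q_used=0 → run G
t=9: queue=[G,H,D,F,A] q_used=1 → run G
t=10: queue=[G,H,D,F,A] q_used=2 → run G
t=11: queue=[H,D,F,A] q_used=0 → run H
t=12: queue=[H,D,F,A] q_used=1 → run H
t=13: queue=[D,F,A] q_used=0 → run D
t=14: queue=[D,F,A] q_used=1 → run D
t=15: queue=[D,F,A] q_used=2 → run D
t=16: queue=[F,A,D] q_used=0 → run F
t=17: queue=[F,A,D] q_used=1 → run F
t=18: queue=[F,A,D] q_used=2 → run F
t=19: queue=[A,D,F] q_used=0 → run A
t=20: queue=[A,D,F] q_used=1 → run A
t=21: queue=[D,F] q_used=0 → run D
t=22: queue=[F] q_used=0 → run F
t=23: (idle)
t=24: (idle)
t=25: (idle)
t=26: (idle)
t=27: (idle)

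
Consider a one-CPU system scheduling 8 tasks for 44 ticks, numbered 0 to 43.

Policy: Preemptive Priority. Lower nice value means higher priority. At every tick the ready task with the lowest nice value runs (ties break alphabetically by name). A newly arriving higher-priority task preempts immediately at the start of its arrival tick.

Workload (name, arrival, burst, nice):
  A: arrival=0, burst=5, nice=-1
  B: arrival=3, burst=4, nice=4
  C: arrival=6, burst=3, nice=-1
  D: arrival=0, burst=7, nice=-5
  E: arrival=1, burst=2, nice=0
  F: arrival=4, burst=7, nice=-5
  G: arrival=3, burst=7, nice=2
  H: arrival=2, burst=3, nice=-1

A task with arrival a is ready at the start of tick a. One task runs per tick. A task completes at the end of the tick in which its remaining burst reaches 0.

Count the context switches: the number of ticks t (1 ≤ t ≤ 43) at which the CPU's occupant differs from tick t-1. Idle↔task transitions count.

context switches = 8

t=0: ready={A,D} → run D
t=1: ready={A,D,E} → run D
t=2: ready={A,D,E,H} → run D
t=3: ready={A,B,D,E,G,H} → run D
t=4: ready={A,B,D,E,F,G,H} → run D
t=5: ready={A,B,D,E,F,G,H} → run D
t=6: ready={A,B,C,D,E,F,G,H} → run D
t=7: ready={A,B,C,E,F,G,H} → run F
t=8: ready={A,B,C,E,F,G,H} → run F
t=9: ready={A,B,C,E,F,G,H} → run F
t=10: ready={A,B,C,E,F,G,H} → run F
t=11: ready={A,B,C,E,F,G,H} → run F
t=12: ready={A,B,C,E,F,G,H} → run F
t=13: ready={A,B,C,E,F,G,H} → run F
t=14: ready={A,B,C,E,G,H} → run A
t=15: ready={A,B,C,E,G,H} → run A
t=16: ready={A,B,C,E,G,H} → run A
t=17: ready={A,B,C,E,G,H} → run A
t=18: ready={A,B,C,E,G,H} → run A
t=19: ready={B,C,E,G,H} → run C
t=20: ready={B,C,E,G,H} → run C
t=21: ready={B,C,E,G,H} → run C
t=22: ready={B,E,G,H} → run H
t=23: ready={B,E,G,H} → run H
t=24: ready={B,E,G,H} → run H
t=25: ready={B,E,G} → run E
t=26: ready={B,E,G} → run E
t=27: ready={B,G} → run G
t=28: ready={B,G} → run G
t=29: ready={B,G} → run G
t=30: ready={B,G} → run G
t=31: ready={B,G} → run G
t=32: ready={B,G} → run G
t=33: ready={B,G} → run G
t=34: ready={B} → run B
t=35: ready={B} → run B
t=36: ready={B} → run B
t=37: ready={B} → run B
t=38: (idle)
t=39: (idle)
t=40: (idle)
t=41: (idle)
t=42: (idle)
t=43: (idle)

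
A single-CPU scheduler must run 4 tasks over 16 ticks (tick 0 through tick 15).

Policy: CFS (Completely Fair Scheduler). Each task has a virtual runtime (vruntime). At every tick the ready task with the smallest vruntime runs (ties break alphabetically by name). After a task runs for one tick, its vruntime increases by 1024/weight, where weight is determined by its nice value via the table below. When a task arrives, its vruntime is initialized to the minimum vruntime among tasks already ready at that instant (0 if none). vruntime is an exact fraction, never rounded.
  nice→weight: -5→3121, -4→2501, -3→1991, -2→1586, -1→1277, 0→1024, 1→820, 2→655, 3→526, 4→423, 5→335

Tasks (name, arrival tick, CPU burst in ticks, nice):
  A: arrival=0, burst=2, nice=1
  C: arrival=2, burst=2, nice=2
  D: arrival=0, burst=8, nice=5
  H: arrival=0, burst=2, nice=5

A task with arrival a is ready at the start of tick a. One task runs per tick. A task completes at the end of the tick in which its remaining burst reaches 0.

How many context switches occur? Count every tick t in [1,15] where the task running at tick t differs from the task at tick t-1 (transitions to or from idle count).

context switches = 9

t=0: vr[A=0 D=0 H=0] → run A
t=1: vr[A=256/205 D=0 H=0] → run D
t=2: vr[A=256/205 C=0 D=1024/335 H=0] → run C
t=3: vr[A=256/205 C=1024/655 D=1024/335 H=0] → run H
t=4: vr[A=256/205 C=1024/655 D=1024/335 H=1024/335] → run A
t=5: vr[C=1024/655 D=1024/335 H=1024/335] → run C
t=6: vr[D=1024/335 H=1024/335] → run D
t=7: vr[D=2048/335 H=1024/335] → run H
t=8: vr[D=2048/335] → run D
t=9: vr[D=3072/335] → run D
t=10: vr[D=4096/335] → run D
t=11: vr[D=1024/67] → run D
t=12: vr[D=6144/335] → run D
t=13: vr[D=7168/335] → run D
t=14: (idle)
t=15: (idle)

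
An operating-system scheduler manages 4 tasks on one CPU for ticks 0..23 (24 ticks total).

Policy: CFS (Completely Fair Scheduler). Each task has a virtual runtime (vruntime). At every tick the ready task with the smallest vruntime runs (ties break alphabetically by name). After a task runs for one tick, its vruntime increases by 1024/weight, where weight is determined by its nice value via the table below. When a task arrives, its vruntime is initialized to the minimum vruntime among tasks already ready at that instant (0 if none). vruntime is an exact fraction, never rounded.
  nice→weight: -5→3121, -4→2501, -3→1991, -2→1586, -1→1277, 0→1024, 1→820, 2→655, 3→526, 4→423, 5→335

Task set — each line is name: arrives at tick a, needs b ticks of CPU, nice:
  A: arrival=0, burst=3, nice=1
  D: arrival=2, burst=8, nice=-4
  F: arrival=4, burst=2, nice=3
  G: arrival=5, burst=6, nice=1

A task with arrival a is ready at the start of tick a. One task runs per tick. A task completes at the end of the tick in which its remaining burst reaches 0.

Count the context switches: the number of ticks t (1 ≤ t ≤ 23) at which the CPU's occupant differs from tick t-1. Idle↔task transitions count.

context switches = 10

t=0: vr[A=0] → run A
t=1: vr[A=256/205] → run A
t=2: vr[A=512/205 D=512/205] → run A
t=3: vr[D=512/205] → run D
t=4: vr[D=36352/12505 F=36352/12505] → run D
t=5: vr[D=41472/12505 F=36352/12505 G=36352/12505] → run F
t=6: vr[D=41472/12505 F=15963136/3288815 G=36352/12505] → run G
t=7: vr[D=41472/12505 F=15963136/3288815 G=51968/12505] → run D
t=8: vr[D=46592/12505 F=15963136/3288815 G=51968/12505] → run D
t=9: vr[D=51712/12505 F=15963136/3288815 G=51968/12505] → run D
t=10: vr[D=56832/12505 F=15963136/3288815 G=51968/12505] → run G
t=11: vr[D=56832/12505 F=15963136/3288815 G=67584/12505] → run D
t=12: vr[D=61952/12505 F=15963136/3288815 G=67584/12505] → run F
t=13: vr[D=61952/12505 G=67584/12505] → run D
t=14: vr[D=67072/12505 G=67584/12505] → run D
t=15: vr[G=67584/12505] → run G
t=16: vr[G=16640/2501] → run G
t=17: vr[G=98816/12505] → run G
t=18: vr[G=114432/12505] → run G
t=19: (idle)
t=20: (idle)
t=21: (idle)
t=22: (idle)
t=23: (idle)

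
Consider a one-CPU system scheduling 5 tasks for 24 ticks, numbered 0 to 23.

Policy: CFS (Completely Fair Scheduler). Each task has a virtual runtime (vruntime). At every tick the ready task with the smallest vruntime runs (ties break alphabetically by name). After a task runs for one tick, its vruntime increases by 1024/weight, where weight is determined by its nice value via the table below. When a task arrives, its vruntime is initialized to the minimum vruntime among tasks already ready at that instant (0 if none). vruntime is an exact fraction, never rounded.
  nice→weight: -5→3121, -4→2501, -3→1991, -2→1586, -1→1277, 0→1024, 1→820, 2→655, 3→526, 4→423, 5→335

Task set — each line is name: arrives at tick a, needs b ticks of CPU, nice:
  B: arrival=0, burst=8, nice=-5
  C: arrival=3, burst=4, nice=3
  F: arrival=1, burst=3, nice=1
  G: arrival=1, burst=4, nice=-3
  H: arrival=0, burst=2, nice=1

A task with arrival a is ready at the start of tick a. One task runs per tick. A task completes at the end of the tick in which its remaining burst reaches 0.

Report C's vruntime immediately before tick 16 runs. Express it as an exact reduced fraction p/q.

t=0: vr[B=0 H=0] → run B
t=1: vr[B=1024/3121 F=0 G=0 H=0] → run F
t=2: vr[B=1024/3121 F=256/205 G=0 H=0] → run G
t=3: vr[B=1024/3121 C=0 F=256/205 G=1024/1991 H=0] → run C
t=4: vr[B=1024/3121 C=512/263 F=256/205 G=1024/1991 H=0] → run H
t=5: vr[B=1024/3121 C=512/263 F=256/205 G=1024/1991 H=256/205] → run B
t=6: vr[B=2048/3121 C=512/263 F=256/205 G=1024/1991 H=256/205] → run G
t=7: vr[B=2048/3121 C=512/263 F=256/205 G=2048/1991 H=256/205] → run B
t=8: vr[B=3072/3121 C=512/263 F=256/205 G=2048/1991 H=256/205] → run B
t=9: vr[B=4096/3121 C=512/263 F=256/205 G=2048/1991 H=256/205] → run G
t=10: vr[B=4096/3121 C=512/263 F=256/205 G=3072/1991 H=256/205] → run F
t=11: vr[B=4096/3121 C=512/263 F=512/205 G=3072/1991 H=256/205] → run H
t=12: vr[B=4096/3121 C=512/263 F=512/205 G=3072/1991] → run B
t=13: vr[B=5120/3121 C=512/263 F=512/205 G=3072/1991] → run G
t=14: vr[B=5120/3121 C=512/263 F=512/205] → run B
t=15: vr[B=6144/3121 C=512/263 F=512/205] → run C
t=16: vr[B=6144/3121 C=1024/263 F=512/205] → run B
t=17: vr[B=7168/3121 C=1024/263 F=512/205] → run B
t=18: vr[C=1024/263 F=512/205] → run F
t=19: vr[C=1024/263] → run C
t=20: vr[C=1536/263] → run C
t=21: (idle)
t=22: (idle)
t=23: (idle)

vruntime(C, start of tick 16) = 1024/263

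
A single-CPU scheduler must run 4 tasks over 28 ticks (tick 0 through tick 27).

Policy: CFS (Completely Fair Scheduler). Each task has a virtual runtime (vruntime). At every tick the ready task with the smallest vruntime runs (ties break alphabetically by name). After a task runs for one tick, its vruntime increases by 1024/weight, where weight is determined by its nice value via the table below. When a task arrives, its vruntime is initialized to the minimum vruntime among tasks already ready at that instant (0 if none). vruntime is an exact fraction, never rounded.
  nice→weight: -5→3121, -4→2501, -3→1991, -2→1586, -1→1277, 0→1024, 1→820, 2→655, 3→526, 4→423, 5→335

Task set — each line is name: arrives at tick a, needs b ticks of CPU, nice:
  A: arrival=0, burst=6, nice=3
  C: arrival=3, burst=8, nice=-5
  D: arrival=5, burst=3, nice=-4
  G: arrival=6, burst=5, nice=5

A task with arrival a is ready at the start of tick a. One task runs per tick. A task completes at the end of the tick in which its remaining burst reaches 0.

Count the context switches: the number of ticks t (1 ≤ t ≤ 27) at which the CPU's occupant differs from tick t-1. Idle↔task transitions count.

context switches = 14

t=0: vr[A=0] → run A
t=1: vr[A=512/263] → run A
t=2: vr[A=1024/263] → run A
t=3: vr[A=1536/263 C=1536/263] → run A
t=4: vr[A=2048/263 C=1536/263] → run C
t=5: vr[A=2048/263 C=5063168/820823 D=5063168/820823] → run C
t=6: vr[A=2048/263 C=5332480/820823 D=5063168/820823 G=5063168/820823] → run D
t=7: vr[A=2048/263 C=5332480/820823 D=13503505920/2052878323 G=5063168/820823] → run G
t=8: vr[A=2048/263 C=5332480/820823 D=13503505920/2052878323 G=2536684032/274975705] → run C
t=9: vr[A=2048/263 C=5601792/820823 D=13503505920/2052878323 G=2536684032/274975705] → run D
t=10: vr[A=2048/263 C=5601792/820823 D=14344028672/2052878323 G=2536684032/274975705] → run C
t=11: vr[A=2048/263 C=5871104/820823 D=14344028672/2052878323 G=2536684032/274975705] → run D
t=12: vr[A=2048/263 C=5871104/820823 G=2536684032/274975705] → run C
t=13: vr[A=2048/263 C=6140416/820823 G=2536684032/274975705] → run C
t=14: vr[A=2048/263 C=6409728/820823 G=2536684032/274975705] → run A
t=15: vr[A=2560/263 C=6409728/820823 G=2536684032/274975705] → run C
t=16: vr[A=2560/263 C=6679040/820823 G=2536684032/274975705] → run C
t=17: vr[A=2560/263 G=2536684032/274975705] → run G
t=18: vr[A=2560/263 G=3377206784/274975705] → run A
t=19: vr[G=3377206784/274975705] → run G
t=20: vr[G=4217729536/274975705] → run G
t=21: vr[G=5058252288/274975705] → run G
t=22: (idle)
t=23: (idle)
t=24: (idle)
t=25: (idle)
t=26: (idle)
t=27: (idle)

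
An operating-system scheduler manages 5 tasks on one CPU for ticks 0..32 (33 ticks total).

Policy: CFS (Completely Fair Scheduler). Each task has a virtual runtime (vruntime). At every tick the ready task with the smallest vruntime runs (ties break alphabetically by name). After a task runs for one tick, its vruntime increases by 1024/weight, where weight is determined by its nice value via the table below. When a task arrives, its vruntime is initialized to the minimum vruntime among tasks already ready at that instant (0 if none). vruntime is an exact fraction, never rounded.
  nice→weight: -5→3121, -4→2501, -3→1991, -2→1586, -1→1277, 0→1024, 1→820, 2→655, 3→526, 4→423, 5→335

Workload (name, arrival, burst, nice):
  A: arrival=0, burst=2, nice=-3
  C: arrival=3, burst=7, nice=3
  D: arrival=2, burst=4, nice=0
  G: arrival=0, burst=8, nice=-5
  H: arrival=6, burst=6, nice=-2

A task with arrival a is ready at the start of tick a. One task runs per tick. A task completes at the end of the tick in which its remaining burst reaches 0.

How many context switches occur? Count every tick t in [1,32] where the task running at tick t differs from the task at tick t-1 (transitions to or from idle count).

t=0: vr[A=0 G=0] → run A
t=1: vr[A=1024/1991 G=0] → run G
t=2: vr[A=1024/1991 D=1024/3121 G=1024/3121] → run D
t=3: vr[A=1024/1991 C=1024/3121 D=4145/3121 G=1024/3121] → run C
t=4: vr[A=1024/1991 C=1867264/820823 D=4145/3121 G=1024/3121] → run G
t=5: vr[A=1024/1991 C=1867264/820823 D=4145/3121 G=2048/3121] → run A
t=6: vr[C=1867264/820823 D=4145/3121 G=2048/3121 H=2048/3121] → run G
t=7: vr[C=1867264/820823 D=4145/3121 G=3072/3121 H=2048/3121] → run H
t=8: vr[C=1867264/820823 D=4145/3121 G=3072/3121 H=3222016/2474953] → run G
t=9: vr[C=1867264/820823 D=4145/3121 G=4096/3121 H=3222016/2474953] → run H
t=10: vr[C=1867264/820823 D=4145/3121 G=4096/3121 H=4819968/2474953] → run G
t=11: vr[C=1867264/820823 D=4145/3121 G=5120/3121 H=4819968/2474953] → run D
t=12: vr[C=1867264/820823 D=7266/3121 G=5120/3121 H=4819968/2474953] → run G
t=13: vr[C=1867264/820823 D=7266/3121 G=6144/3121 H=4819968/2474953] → run H
t=14: vr[C=1867264/820823 D=7266/3121 G=6144/3121 H=6417920/2474953] → run G
t=15: vr[C=1867264/820823 D=7266/3121 G=7168/3121 H=6417920/2474953] → run C
t=16: vr[C=3465216/820823 D=7266/3121 G=7168/3121 H=6417920/2474953] → run G
t=17: vr[C=3465216/820823 D=7266/3121 H=6417920/2474953] → run D
t=18: vr[C=3465216/820823 D=10387/3121 H=6417920/2474953] → run H
t=19: vr[C=3465216/820823 D=10387/3121 H=8015872/2474953] → run H
t=20: vr[C=3465216/820823 D=10387/3121 H=9613824/2474953] → run D
t=21: vr[C=3465216/820823 H=9613824/2474953] → run H
t=22: vr[C=3465216/820823] → run C
t=23: vr[C=5063168/820823] → run C
t=24: vr[C=6661120/820823] → run C
t=25: vr[C=8259072/820823] → run C
t=26: vr[C=9857024/820823] → run C
t=27: (idle)
t=28: (idle)
t=29: (idle)
t=30: (idle)
t=31: (idle)
t=32: (idle)

context switches = 22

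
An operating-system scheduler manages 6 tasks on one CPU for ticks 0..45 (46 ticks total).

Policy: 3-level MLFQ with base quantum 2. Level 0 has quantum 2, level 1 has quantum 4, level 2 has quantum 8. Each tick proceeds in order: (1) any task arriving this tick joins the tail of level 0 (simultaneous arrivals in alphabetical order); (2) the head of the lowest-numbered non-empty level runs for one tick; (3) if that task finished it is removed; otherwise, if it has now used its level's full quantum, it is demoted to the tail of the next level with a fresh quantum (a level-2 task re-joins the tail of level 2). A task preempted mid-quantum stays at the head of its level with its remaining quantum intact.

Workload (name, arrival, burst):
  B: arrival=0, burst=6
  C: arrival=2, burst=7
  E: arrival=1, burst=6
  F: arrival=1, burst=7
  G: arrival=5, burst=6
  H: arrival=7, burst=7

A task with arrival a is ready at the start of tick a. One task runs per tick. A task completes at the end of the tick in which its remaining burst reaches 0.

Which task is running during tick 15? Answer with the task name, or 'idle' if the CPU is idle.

t=0: L0/L1/L2 = B/-/- → run B
t=1: L0/L1/L2 = BEF/-/- → run B
t=2: L0/L1/L2 = EFC/B/- → run E
t=3: L0/L1/L2 = EFC/B/- → run E
t=4: L0/L1/L2 = FC/BE/- → run F
t=5: L0/L1/L2 = FCG/BE/- → run F
t=6: L0/L1/L2 = CG/BEF/- → run C
t=7: L0/L1/L2 = CGH/BEF/- → run C
t=8: L0/L1/L2 = GH/BEFC/- → run G
t=9: L0/L1/L2 = GH/BEFC/- → run G
t=10: L0/L1/L2 = H/BEFCG/- → run H
t=11: L0/L1/L2 = H/BEFCG/- → run H
t=12: L0/L1/L2 = -/BEFCGH/- → run B
t=13: L0/L1/L2 = -/BEFCGH/- → run B
t=14: L0/L1/L2 = -/BEFCGH/- → run B
t=15: L0/L1/L2 = -/BEFCGH/- → run B
t=16: L0/L1/L2 = -/EFCGH/- → run E
t=17: L0/L1/L2 = -/EFCGH/- → run E
t=18: L0/L1/L2 = -/EFCGH/- → run E
t=19: L0/L1/L2 = -/EFCGH/- → run E
t=20: L0/L1/L2 = -/FCGH/- → run F
t=21: L0/L1/L2 = -/FCGH/- → run F
t=22: L0/L1/L2 = -/FCGH/- → run F
t=23: L0/L1/L2 = -/FCGH/- → run F
t=24: L0/L1/L2 = -/CGH/F → run C
t=25: L0/L1/L2 = -/CGH/F → run C
t=26: L0/L1/L2 = -/CGH/F → run C
t=27: L0/L1/L2 = -/CGH/F → run C
t=28: L0/L1/L2 = -/GH/FC → run G
t=29: L0/L1/L2 = -/GH/FC → run G
t=30: L0/L1/L2 = -/GH/FC → run G
t=31: L0/L1/L2 = -/GH/FC → run G
t=32: L0/L1/L2 = -/H/FC → run H
t=33: L0/L1/L2 = -/H/FC → run H
t=34: L0/L1/L2 = -/H/FC → run H
t=35: L0/L1/L2 = -/H/FC → run H
t=36: L0/L1/L2 = -/-/FCH → run F
t=37: L0/L1/L2 = -/-/CH → run C
t=38: L0/L1/L2 = -/-/H → run H
t=39: (idle)
t=40: (idle)
t=41: (idle)
t=42: (idle)
t=43: (idle)
t=44: (idle)
t=45: (idle)

running at tick 15 = B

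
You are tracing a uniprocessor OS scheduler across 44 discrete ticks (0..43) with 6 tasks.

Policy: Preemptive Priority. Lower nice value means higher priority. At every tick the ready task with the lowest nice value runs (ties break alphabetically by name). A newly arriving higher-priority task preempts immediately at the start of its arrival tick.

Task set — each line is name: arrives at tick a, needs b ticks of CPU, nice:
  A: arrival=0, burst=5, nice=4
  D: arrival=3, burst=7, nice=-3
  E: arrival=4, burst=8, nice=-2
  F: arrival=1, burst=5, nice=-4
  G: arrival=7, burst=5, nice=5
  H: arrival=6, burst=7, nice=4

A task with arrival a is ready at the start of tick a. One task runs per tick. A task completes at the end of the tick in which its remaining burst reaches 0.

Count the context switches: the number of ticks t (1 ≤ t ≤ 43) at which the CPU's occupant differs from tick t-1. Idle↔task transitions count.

t=0: ready={A} → run A
t=1: ready={A,F} → run F
t=2: ready={A,F} → run F
t=3: ready={A,D,F} → run F
t=4: ready={A,D,E,F} → run F
t=5: ready={A,D,E,F} → run F
t=6: ready={A,D,E,H} → run D
t=7: ready={A,D,E,G,H} → run D
t=8: ready={A,D,E,G,H} → run D
t=9: ready={A,D,E,G,H} → run D
t=10: ready={A,D,E,G,H} → run D
t=11: ready={A,D,E,G,H} → run D
t=12: ready={A,D,E,G,H} → run D
t=13: ready={A,E,G,H} → run E
t=14: ready={A,E,G,H} → run E
t=15: ready={A,E,G,H} → run E
t=16: ready={A,E,G,H} → run E
t=17: ready={A,E,G,H} → run E
t=18: ready={A,E,G,H} → run E
t=19: ready={A,E,G,H} → run E
t=20: ready={A,E,G,H} → run E
t=21: ready={A,G,H} → run A
t=22: ready={A,G,H} → run A
t=23: ready={A,G,H} → run A
t=24: ready={A,G,H} → run A
t=25: ready={G,H} → run H
t=26: ready={G,H} → run H
t=27: ready={G,H} → run H
t=28: ready={G,H} → run H
t=29: ready={G,H} → run H
t=30: ready={G,H} → run H
t=31: ready={G,H} → run H
t=32: ready={G} → run G
t=33: ready={G} → run G
t=34: ready={G} → run G
t=35: ready={G} → run G
t=36: ready={G} → run G
t=37: (idle)
t=38: (idle)
t=39: (idle)
t=40: (idle)
t=41: (idle)
t=42: (idle)
t=43: (idle)

context switches = 7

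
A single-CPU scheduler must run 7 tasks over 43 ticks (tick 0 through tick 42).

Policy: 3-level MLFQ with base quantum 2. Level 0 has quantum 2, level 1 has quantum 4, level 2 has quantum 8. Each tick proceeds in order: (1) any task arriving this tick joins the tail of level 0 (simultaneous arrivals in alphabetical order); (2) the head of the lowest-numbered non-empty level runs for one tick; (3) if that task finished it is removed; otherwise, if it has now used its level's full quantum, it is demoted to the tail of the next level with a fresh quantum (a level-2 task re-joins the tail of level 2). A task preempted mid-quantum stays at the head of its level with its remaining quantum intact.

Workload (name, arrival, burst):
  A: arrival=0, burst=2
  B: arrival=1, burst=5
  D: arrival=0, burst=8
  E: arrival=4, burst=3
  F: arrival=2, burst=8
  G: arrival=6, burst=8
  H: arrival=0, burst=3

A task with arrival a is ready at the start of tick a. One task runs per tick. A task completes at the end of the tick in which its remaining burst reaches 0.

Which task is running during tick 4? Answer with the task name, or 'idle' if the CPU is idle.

t=0: L0/L1/L2 = ADH/-/- → run A
t=1: L0/L1/L2 = ADHB/-/- → run A
t=2: L0/L1/L2 = DHBF/-/- → run D
t=3: L0/L1/L2 = DHBF/-/- → run D
t=4: L0/L1/L2 = HBFE/D/- → run H
t=5: L0/L1/L2 = HBFE/D/- → run H
t=6: L0/L1/L2 = BFEG/DH/- → run B
t=7: L0/L1/L2 = BFEG/DH/- → run B
t=8: L0/L1/L2 = FEG/DHB/- → run F
t=9: L0/L1/L2 = FEG/DHB/- → run F
t=10: L0/L1/L2 = EG/DHBF/- → run E
t=11: L0/L1/L2 = EG/DHBF/- → run E
t=12: L0/L1/L2 = G/DHBFE/- → run G
t=13: L0/L1/L2 = G/DHBFE/- → run G
t=14: L0/L1/L2 = -/DHBFEG/- → run D
t=15: L0/L1/L2 = -/DHBFEG/- → run D
t=16: L0/L1/L2 = -/DHBFEG/- → run D
t=17: L0/L1/L2 = -/DHBFEG/- → run D
t=18: L0/L1/L2 = -/HBFEG/D → run H
t=19: L0/L1/L2 = -/BFEG/D → run B
t=20: L0/L1/L2 = -/BFEG/D → run B
t=21: L0/L1/L2 = -/BFEG/D → run B
t=22: L0/L1/L2 = -/FEG/D → run F
t=23: L0/L1/L2 = -/FEG/D → run F
t=24: L0/L1/L2 = -/FEG/D → run F
t=25: L0/L1/L2 = -/FEG/D → run F
t=26: L0/L1/L2 = -/EG/DF → run E
t=27: L0/L1/L2 = -/G/DF → run G
t=28: L0/L1/L2 = -/G/DF → run G
t=29: L0/L1/L2 = -/G/DF → run G
t=30: L0/L1/L2 = -/G/DF → run G
t=31: L0/L1/L2 = -/-/DFG → run D
t=32: L0/L1/L2 = -/-/DFG → run D
t=33: L0/L1/L2 = -/-/FG → run F
t=34: L0/L1/L2 = -/-/FG → run F
t=35: L0/L1/L2 = -/-/G → run G
t=36: L0/L1/L2 = -/-/G → run G
t=37: (idle)
t=38: (idle)
t=39: (idle)
t=40: (idle)
t=41: (idle)
t=42: (idle)

running at tick 4 = H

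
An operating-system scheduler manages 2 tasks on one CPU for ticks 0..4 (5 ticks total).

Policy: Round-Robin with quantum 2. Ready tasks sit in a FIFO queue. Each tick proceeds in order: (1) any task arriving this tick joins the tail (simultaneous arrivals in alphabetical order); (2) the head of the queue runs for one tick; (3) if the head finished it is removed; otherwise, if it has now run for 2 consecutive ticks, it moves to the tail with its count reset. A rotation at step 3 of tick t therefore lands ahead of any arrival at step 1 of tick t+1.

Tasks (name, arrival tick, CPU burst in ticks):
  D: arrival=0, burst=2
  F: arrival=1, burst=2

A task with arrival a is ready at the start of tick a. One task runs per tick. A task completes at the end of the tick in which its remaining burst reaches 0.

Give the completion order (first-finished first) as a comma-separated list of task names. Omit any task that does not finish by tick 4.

t=0: queue=[D] q_used=0 → run D
t=1: queue=[D,F] q_used=1 → run D
t=2: queue=[F] q_used=0 → run F
t=3: queue=[F] q_used=1 → run F
t=4: (idle)

completion order = D, F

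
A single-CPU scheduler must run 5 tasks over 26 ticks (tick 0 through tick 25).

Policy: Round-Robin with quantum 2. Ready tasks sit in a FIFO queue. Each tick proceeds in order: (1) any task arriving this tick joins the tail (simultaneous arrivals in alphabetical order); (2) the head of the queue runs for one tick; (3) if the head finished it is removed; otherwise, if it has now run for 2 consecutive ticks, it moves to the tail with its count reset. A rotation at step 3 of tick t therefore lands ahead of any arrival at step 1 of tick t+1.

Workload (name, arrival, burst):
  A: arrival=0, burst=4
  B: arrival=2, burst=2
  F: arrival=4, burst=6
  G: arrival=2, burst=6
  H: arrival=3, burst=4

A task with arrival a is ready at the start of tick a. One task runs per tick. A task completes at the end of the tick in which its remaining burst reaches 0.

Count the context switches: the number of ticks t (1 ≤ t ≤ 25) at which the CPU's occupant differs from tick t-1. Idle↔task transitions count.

context switches = 10

t=0: queue=[A] q_used=0 → run A
t=1: queue=[A] q_used=1 → run A
t=2: queue=[A,B,G] q_used=0 → run A
t=3: queue=[A,B,G,H] q_used=1 → run A
t=4: queue=[B,G,H,F] q_used=0 → run B
t=5: queue=[B,G,H,F] q_used=1 → run B
t=6: queue=[G,H,F] q_used=0 → run G
t=7: queue=[G,H,F] q_used=1 → run G
t=8: queue=[H,F,G] q_used=0 → run H
t=9: queue=[H,F,G] q_used=1 → run H
t=10: queue=[F,G,H] q_used=0 → run F
t=11: queue=[F,G,H] q_used=1 → run F
t=12: queue=[G,H,F] q_used=0 → run G
t=13: queue=[G,H,F] q_used=1 → run G
t=14: queue=[H,F,G] q_used=0 → run H
t=15: queue=[H,F,G] q_used=1 → run H
t=16: queue=[F,G] q_used=0 → run F
t=17: queue=[F,G] q_used=1 → run F
t=18: queue=[G,F] q_used=0 → run G
t=19: queue=[G,F] q_used=1 → run G
t=20: queue=[F] q_used=0 → run F
t=21: queue=[F] q_used=1 → run F
t=22: (idle)
t=23: (idle)
t=24: (idle)
t=25: (idle)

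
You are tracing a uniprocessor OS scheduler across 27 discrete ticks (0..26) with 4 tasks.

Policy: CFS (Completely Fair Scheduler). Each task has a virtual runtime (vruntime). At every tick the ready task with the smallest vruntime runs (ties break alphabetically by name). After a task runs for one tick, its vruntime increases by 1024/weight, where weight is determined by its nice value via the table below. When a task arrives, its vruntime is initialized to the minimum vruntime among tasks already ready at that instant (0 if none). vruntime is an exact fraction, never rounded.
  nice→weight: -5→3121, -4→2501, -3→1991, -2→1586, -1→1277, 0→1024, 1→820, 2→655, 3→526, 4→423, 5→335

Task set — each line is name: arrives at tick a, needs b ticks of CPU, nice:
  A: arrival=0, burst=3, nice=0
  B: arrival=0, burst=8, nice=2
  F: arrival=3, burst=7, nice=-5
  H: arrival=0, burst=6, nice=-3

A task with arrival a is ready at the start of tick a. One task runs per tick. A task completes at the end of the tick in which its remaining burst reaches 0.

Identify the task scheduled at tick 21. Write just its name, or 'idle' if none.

running at tick 21 = B

t=0: vr[A=0 B=0 H=0] → run A
t=1: vr[A=1 B=0 H=0] → run B
t=2: vr[A=1 B=1024/655 H=0] → run H
t=3: vr[A=1 B=1024/655 F=1024/1991 H=1024/1991] → run F
t=4: vr[A=1 B=1024/655 F=5234688/6213911 H=1024/1991] → run H
t=5: vr[A=1 B=1024/655 F=5234688/6213911 H=2048/1991] → run F
t=6: vr[A=1 B=1024/655 F=7273472/6213911 H=2048/1991] → run A
t=7: vr[A=2 B=1024/655 F=7273472/6213911 H=2048/1991] → run H
t=8: vr[A=2 B=1024/655 F=7273472/6213911 H=3072/1991] → run F
t=9: vr[A=2 B=1024/655 F=9312256/6213911 H=3072/1991] → run F
t=10: vr[A=2 B=1024/655 F=11351040/6213911 H=3072/1991] → run H
t=11: vr[A=2 B=1024/655 F=11351040/6213911 H=4096/1991] → run B
t=12: vr[A=2 B=2048/655 F=11351040/6213911 H=4096/1991] → run F
t=13: vr[A=2 B=2048/655 F=13389824/6213911 H=4096/1991] → run A
t=14: vr[B=2048/655 F=13389824/6213911 H=4096/1991] → run H
t=15: vr[B=2048/655 F=13389824/6213911 H=5120/1991] → run F
t=16: vr[B=2048/655 F=15428608/6213911 H=5120/1991] → run F
t=17: vr[B=2048/655 H=5120/1991] → run H
t=18: vr[B=2048/655] → run B
t=19: vr[B=3072/655] → run B
t=20: vr[B=4096/655] → run B
t=21: vr[B=1024/131] → run B
t=22: vr[B=6144/655] → run B
t=23: vr[B=7168/655] → run B
t=24: (idle)
t=25: (idle)
t=26: (idle)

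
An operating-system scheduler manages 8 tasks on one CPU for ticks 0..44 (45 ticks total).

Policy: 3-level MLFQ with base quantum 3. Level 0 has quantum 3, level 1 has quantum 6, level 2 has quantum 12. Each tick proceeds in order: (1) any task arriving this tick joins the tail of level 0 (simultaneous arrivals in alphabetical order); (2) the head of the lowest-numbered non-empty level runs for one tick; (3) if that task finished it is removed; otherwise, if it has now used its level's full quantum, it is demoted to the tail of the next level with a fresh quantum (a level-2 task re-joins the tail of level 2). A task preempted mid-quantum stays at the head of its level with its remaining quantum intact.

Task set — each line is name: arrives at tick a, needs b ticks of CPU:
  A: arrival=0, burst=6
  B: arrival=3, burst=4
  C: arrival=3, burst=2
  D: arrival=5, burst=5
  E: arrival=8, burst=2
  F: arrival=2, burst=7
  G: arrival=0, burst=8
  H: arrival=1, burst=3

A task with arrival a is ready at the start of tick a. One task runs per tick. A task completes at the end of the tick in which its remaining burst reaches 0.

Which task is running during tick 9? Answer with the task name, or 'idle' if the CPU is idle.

running at tick 9 = F

t=0: L0/L1/L2 = AG/-/- → run A
t=1: L0/L1/L2 = AGH/-/- → run A
t=2: L0/L1/L2 = AGHF/-/- → run A
t=3: L0/L1/L2 = GHFBC/A/- → run G
t=4: L0/L1/L2 = GHFBC/A/- → run G
t=5: L0/L1/L2 = GHFBCD/A/- → run G
t=6: L0/L1/L2 = HFBCD/AG/- → run H
t=7: L0/L1/L2 = HFBCD/AG/- → run H
t=8: L0/L1/L2 = HFBCDE/AG/- → run H
t=9: L0/L1/L2 = FBCDE/AG/- → run F
t=10: L0/L1/L2 = FBCDE/AG/- → run F
t=11: L0/L1/L2 = FBCDE/AG/- → run F
t=12: L0/L1/L2 = BCDE/AGF/- → run B
t=13: L0/L1/L2 = BCDE/AGF/- → run B
t=14: L0/L1/L2 = BCDE/AGF/- → run B
t=15: L0/L1/L2 = CDE/AGFB/- → run C
t=16: L0/L1/L2 = CDE/AGFB/- → run C
t=17: L0/L1/L2 = DE/AGFB/- → run D
t=18: L0/L1/L2 = DE/AGFB/- → run D
t=19: L0/L1/L2 = DE/AGFB/- → run D
t=20: L0/L1/L2 = E/AGFBD/- → run E
t=21: L0/L1/L2 = E/AGFBD/- → run E
t=22: L0/L1/L2 = -/AGFBD/- → run A
t=23: L0/L1/L2 = -/AGFBD/- → run A
t=24: L0/L1/L2 = -/AGFBD/- → run A
t=25: L0/L1/L2 = -/GFBD/- → run G
t=26: L0/L1/L2 = -/GFBD/- → run G
t=27: L0/L1/L2 = -/GFBD/- → run G
t=28: L0/L1/L2 = -/GFBD/- → run G
t=29: L0/L1/L2 = -/GFBD/- → run G
t=30: L0/L1/L2 = -/FBD/- → run F
t=31: L0/L1/L2 = -/FBD/- → run F
t=32: L0/L1/L2 = -/FBD/- → run F
t=33: L0/L1/L2 = -/FBD/- → run F
t=34: L0/L1/L2 = -/BD/- → run B
t=35: L0/L1/L2 = -/D/- → run D
t=36: L0/L1/L2 = -/D/- → run D
t=37: (idle)
t=38: (idle)
t=39: (idle)
t=40: (idle)
t=41: (idle)
t=42: (idle)
t=43: (idle)
t=44: (idle)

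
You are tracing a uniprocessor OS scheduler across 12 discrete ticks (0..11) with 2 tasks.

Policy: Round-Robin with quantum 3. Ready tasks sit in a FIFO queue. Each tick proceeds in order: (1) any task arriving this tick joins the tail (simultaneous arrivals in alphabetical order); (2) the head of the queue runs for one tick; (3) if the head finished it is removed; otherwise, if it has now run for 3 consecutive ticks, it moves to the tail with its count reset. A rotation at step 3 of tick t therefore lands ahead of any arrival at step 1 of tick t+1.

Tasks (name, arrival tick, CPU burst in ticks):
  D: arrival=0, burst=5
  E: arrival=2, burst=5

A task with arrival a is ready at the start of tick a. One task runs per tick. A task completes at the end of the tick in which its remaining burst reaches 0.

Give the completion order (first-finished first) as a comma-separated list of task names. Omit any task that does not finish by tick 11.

t=0: queue=[D] q_used=0 → run D
t=1: queue=[D] q_used=1 → run D
t=2: queue=[D,E] q_used=2 → run D
t=3: queue=[E,D] q_used=0 → run E
t=4: queue=[E,D] q_used=1 → run E
t=5: queue=[E,D] q_used=2 → run E
t=6: queue=[D,E] q_used=0 → run D
t=7: queue=[D,E] q_used=1 → run D
t=8: queue=[E] q_used=0 → run E
t=9: queue=[E] q_used=1 → run E
t=10: (idle)
t=11: (idle)

completion order = D, E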